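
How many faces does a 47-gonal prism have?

49

A prism on an n-gon has two n-gon bases and n rectangular sides: V = 2·47 = 94, E = 3·47 = 141, F = 47 + 2 = 49.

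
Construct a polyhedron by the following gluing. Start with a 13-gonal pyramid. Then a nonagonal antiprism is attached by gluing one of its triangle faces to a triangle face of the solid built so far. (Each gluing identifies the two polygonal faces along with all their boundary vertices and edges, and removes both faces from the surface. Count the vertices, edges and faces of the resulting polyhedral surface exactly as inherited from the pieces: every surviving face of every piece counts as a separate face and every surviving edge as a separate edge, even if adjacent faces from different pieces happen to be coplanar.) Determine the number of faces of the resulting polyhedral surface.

A 13-gonal pyramid: V=14, E=26, F=14.
Attach a nonagonal antiprism (V=18, E=36, F=20) along a 3-gon: merge 3 vertices and 3 edges, delete both glued faces → V=29, E=59, F=32.
Check: V − E + F = 29 − 59 + 32 = 2.

32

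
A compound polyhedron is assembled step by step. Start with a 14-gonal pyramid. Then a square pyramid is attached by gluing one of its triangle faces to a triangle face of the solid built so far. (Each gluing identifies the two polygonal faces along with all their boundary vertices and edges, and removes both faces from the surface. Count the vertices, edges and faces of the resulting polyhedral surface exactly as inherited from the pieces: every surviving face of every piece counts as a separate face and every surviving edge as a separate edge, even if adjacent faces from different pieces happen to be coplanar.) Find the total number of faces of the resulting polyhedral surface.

A 14-gonal pyramid: V=15, E=28, F=15.
Attach a square pyramid (V=5, E=8, F=5) along a 3-gon: merge 3 vertices and 3 edges, delete both glued faces → V=17, E=33, F=18.
Check: V − E + F = 17 − 33 + 18 = 2.

18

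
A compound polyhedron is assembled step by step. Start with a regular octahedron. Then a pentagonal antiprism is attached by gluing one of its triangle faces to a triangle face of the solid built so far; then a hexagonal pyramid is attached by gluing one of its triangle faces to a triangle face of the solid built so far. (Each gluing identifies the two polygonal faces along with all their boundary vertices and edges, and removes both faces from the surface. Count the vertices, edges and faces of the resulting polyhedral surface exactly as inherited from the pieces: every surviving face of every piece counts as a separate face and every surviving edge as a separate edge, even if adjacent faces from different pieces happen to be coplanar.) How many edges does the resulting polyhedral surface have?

38

A regular octahedron: V=6, E=12, F=8.
Attach a pentagonal antiprism (V=10, E=20, F=12) along a 3-gon: merge 3 vertices and 3 edges, delete both glued faces → V=13, E=29, F=18.
Attach a hexagonal pyramid (V=7, E=12, F=7) along a 3-gon: merge 3 vertices and 3 edges, delete both glued faces → V=17, E=38, F=23.
Check: V − E + F = 17 − 38 + 23 = 2.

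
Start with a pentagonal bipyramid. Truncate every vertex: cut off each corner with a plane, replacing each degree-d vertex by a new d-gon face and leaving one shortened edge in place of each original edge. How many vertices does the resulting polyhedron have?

30

The base solid has V = 7, E = 15, F = 10.
Truncation replaces each original edge-end by a new vertex, so V′ = 2E = 30.
Each original edge survives, and each old vertex of degree d contributes d new edges; summing degrees gives Σd = 2E, so E′ = E + 2E = 3E = 45.
Each original face survives and each original vertex becomes one new face: F′ = F + V = 17.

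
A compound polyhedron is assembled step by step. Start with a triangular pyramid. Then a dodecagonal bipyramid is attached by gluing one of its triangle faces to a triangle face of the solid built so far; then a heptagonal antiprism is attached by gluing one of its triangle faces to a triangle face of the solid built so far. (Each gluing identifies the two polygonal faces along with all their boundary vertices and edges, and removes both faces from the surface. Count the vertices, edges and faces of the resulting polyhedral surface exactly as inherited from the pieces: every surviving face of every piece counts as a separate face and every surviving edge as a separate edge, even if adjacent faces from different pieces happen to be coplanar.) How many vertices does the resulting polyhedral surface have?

26

A triangular pyramid: V=4, E=6, F=4.
Attach a dodecagonal bipyramid (V=14, E=36, F=24) along a 3-gon: merge 3 vertices and 3 edges, delete both glued faces → V=15, E=39, F=26.
Attach a heptagonal antiprism (V=14, E=28, F=16) along a 3-gon: merge 3 vertices and 3 edges, delete both glued faces → V=26, E=64, F=40.
Check: V − E + F = 26 − 64 + 40 = 2.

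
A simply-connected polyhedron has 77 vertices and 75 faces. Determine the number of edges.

150

Here V − E + F = 2.
E = V + F − (2) = 77 + 75 − (2) = 150.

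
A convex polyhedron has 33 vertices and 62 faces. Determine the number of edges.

93

Here V − E + F = 2.
E = V + F − (2) = 33 + 62 − (2) = 93.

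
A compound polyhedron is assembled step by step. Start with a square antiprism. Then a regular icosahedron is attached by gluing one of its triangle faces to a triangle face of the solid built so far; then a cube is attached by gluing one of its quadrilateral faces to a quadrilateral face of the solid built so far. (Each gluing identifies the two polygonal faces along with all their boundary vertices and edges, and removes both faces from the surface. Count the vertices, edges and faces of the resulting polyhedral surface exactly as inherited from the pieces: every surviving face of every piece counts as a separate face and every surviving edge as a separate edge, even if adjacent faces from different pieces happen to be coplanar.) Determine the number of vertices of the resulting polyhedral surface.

A square antiprism: V=8, E=16, F=10.
Attach a regular icosahedron (V=12, E=30, F=20) along a 3-gon: merge 3 vertices and 3 edges, delete both glued faces → V=17, E=43, F=28.
Attach a cube (V=8, E=12, F=6) along a 4-gon: merge 4 vertices and 4 edges, delete both glued faces → V=21, E=51, F=32.
Check: V − E + F = 21 − 51 + 32 = 2.

21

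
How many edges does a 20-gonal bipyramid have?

60

A bipyramid over an n-gon has 2n triangular faces and n + 2 vertices: V = 20 + 2 = 22, E = 3·20 = 60, F = 2·20 = 40.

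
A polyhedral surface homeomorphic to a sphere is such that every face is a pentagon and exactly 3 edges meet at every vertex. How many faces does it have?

Each face has 5 edges and each edge borders two faces, so 2E = 5F.
Each vertex has degree 3, so 3V = 2E and hence V = 5F/3.
Euler: V − E + F = 2 ⇒ (5F/3) − (5F/2) + F = 2.
Multiply by 6: (10 − 15 + 6)F = 12, i.e. 1F = 12.
So F = 12, E = 5·12/2 = 30, V = 5·12/3 = 20.

12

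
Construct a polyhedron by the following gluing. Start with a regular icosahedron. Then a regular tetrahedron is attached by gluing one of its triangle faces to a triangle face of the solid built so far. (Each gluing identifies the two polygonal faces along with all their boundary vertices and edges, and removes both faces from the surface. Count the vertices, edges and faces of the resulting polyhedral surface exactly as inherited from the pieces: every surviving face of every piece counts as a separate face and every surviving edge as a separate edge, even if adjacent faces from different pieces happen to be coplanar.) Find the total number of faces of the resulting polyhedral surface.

22

A regular icosahedron: V=12, E=30, F=20.
Attach a regular tetrahedron (V=4, E=6, F=4) along a 3-gon: merge 3 vertices and 3 edges, delete both glued faces → V=13, E=33, F=22.
Check: V − E + F = 13 − 33 + 22 = 2.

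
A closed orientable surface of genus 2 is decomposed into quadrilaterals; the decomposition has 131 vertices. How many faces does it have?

133

χ = 2 − 2·2 = -2, and every face is a square so 4F = 2E.
V − E + F = -2 with E = 4F/2 gives 131 − (4/2 − 1)·F = -2, so F = 133 and E = 266.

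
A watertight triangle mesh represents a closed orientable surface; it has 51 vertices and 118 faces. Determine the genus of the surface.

Every face is a triangle, so 2E = 3·118 = 354, giving E = 177.
χ = V − E + F = 51 − 177 + 118 = -8.
For a closed orientable surface χ = 2 − 2g, so g = (2 − (-8))/2 = 5.

5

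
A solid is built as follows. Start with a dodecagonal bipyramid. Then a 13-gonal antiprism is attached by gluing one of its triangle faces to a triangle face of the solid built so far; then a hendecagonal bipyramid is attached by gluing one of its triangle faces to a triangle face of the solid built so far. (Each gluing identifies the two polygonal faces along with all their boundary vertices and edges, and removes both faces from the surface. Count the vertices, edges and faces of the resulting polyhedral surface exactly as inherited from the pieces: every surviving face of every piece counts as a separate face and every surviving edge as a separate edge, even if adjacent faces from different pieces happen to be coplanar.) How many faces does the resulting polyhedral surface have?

A dodecagonal bipyramid: V=14, E=36, F=24.
Attach a 13-gonal antiprism (V=26, E=52, F=28) along a 3-gon: merge 3 vertices and 3 edges, delete both glued faces → V=37, E=85, F=50.
Attach a hendecagonal bipyramid (V=13, E=33, F=22) along a 3-gon: merge 3 vertices and 3 edges, delete both glued faces → V=47, E=115, F=70.
Check: V − E + F = 47 − 115 + 70 = 2.

70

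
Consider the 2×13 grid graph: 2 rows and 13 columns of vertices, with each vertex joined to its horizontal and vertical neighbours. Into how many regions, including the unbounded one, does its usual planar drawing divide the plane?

The grid has V = 2·13 = 26 vertices and E = 2·12 + 13·1 = 37 edges.
F = 2 − V + E = 2 − 26 + 37 = 13.

13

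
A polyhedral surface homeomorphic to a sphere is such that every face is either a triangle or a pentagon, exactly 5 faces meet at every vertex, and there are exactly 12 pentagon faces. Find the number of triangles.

Let x be the number of triangles; then F = 12 + x.
Edge–face incidences: 2E = 5·12 + 3·x = 60 + 3x.
Every vertex has degree 5, so 5V = 2E.
Euler: V − E + F = 2 ⇒ (2E)/5 − E + (12 + x) = 2.
Multiply by 10: 2·(2E) − 5·(2E) + 10·(12 + x) = 20, i.e. 120 + 10x − 3·(60 + 3x) = 20.
Collecting terms: x − 60 = 20, so x = 80.
Then 2E = 60 + 3·80 = 300, so E = 150, V = 2E/5 = 60, F = 12 + 80 = 92.

80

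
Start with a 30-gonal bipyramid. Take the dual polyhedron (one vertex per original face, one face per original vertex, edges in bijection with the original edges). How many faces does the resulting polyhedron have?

32

The base solid has V = 32, E = 90, F = 60.
The dual swaps V and F and preserves E: V′ = F = 60, E′ = E = 90, F′ = V = 32.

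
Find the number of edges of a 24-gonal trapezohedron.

96

The n-trapezohedron (dual of the n-antiprism) has V = 2·24 + 2 = 50, E = 4·24 = 96, F = 2·24 = 48.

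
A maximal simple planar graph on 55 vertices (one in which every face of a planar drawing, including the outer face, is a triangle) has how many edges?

In a plane triangulation 3F = 2E and V − E + F = 2, so E = 3V − 6 = 3·55 − 6 = 159.

159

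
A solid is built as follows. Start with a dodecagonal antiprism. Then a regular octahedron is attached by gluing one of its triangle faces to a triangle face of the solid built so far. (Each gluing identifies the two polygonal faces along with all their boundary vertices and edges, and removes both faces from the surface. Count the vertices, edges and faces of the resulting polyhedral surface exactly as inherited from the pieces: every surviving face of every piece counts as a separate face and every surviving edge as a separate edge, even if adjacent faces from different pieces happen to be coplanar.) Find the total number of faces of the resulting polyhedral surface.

32

A dodecagonal antiprism: V=24, E=48, F=26.
Attach a regular octahedron (V=6, E=12, F=8) along a 3-gon: merge 3 vertices and 3 edges, delete both glued faces → V=27, E=57, F=32.
Check: V − E + F = 27 − 57 + 32 = 2.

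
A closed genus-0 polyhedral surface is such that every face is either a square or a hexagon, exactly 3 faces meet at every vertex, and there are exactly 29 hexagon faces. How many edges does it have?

Let x be the number of squares; then F = 29 + x.
Edge–face incidences: 2E = 6·29 + 4·x = 174 + 4x.
Every vertex has degree 3, so 3V = 2E.
Euler: V − E + F = 2 ⇒ (2E)/3 − E + (29 + x) = 2.
Multiply by 6: 2·(2E) − 3·(2E) + 6·(29 + x) = 12, i.e. 174 + 6x − (174 + 4x) = 12.
Collecting terms: 2x = 12, so x = 6.
Then 2E = 174 + 4·6 = 198, so E = 99, V = 2E/3 = 66, F = 29 + 6 = 35.

99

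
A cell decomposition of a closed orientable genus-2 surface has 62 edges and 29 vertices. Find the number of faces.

31

For a closed orientable surface of genus 2, χ = 2 − 2·2 = -2.
F = -2 − V + E = -2 − 29 + 62 = 31.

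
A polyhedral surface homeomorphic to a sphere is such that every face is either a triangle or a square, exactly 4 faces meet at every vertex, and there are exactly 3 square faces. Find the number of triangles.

8

Let x be the number of triangles; then F = 3 + x.
Edge–face incidences: 2E = 4·3 + 3·x = 12 + 3x.
Every vertex has degree 4, so 4V = 2E.
Euler: V − E + F = 2 ⇒ (2E)/4 − E + (3 + x) = 2.
Multiply by 8: 2·(2E) − 4·(2E) + 8·(3 + x) = 16, i.e. 24 + 8x − 2·(12 + 3x) = 16.
Collecting terms: 2x = 16, so x = 8.
Then 2E = 12 + 3·8 = 36, so E = 18, V = 2E/4 = 9, F = 3 + 8 = 11.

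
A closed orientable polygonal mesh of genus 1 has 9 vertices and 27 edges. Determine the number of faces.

18

For a closed orientable surface of genus 1, χ = 2 − 2·1 = 0.
F = 0 − V + E = 0 − 9 + 27 = 18.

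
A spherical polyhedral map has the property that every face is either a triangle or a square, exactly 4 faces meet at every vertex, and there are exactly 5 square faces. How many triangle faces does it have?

8

Let x be the number of triangles; then F = 5 + x.
Edge–face incidences: 2E = 4·5 + 3·x = 20 + 3x.
Every vertex has degree 4, so 4V = 2E.
Euler: V − E + F = 2 ⇒ (2E)/4 − E + (5 + x) = 2.
Multiply by 8: 2·(2E) − 4·(2E) + 8·(5 + x) = 16, i.e. 40 + 8x − 2·(20 + 3x) = 16.
Collecting terms: 2x = 16, so x = 8.
Then 2E = 20 + 3·8 = 44, so E = 22, V = 2E/4 = 11, F = 5 + 8 = 13.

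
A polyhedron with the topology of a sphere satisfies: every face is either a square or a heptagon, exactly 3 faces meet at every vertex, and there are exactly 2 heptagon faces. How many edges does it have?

Let x be the number of squares; then F = 2 + x.
Edge–face incidences: 2E = 7·2 + 4·x = 14 + 4x.
Every vertex has degree 3, so 3V = 2E.
Euler: V − E + F = 2 ⇒ (2E)/3 − E + (2 + x) = 2.
Multiply by 6: 2·(2E) − 3·(2E) + 6·(2 + x) = 12, i.e. 12 + 6x − (14 + 4x) = 12.
Collecting terms: 2x − 2 = 12, so 2x = 14, so x = 7.
Then 2E = 14 + 4·7 = 42, so E = 21, V = 2E/3 = 14, F = 2 + 7 = 9.

21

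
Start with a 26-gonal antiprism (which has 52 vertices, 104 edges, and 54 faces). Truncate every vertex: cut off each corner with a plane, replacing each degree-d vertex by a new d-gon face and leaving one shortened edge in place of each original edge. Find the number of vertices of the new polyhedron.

208

Truncation replaces each original edge-end by a new vertex, so V′ = 2E = 208.
Each original edge survives, and each old vertex of degree d contributes d new edges; summing degrees gives Σd = 2E, so E′ = E + 2E = 3E = 312.
Each original face survives and each original vertex becomes one new face: F′ = F + V = 106.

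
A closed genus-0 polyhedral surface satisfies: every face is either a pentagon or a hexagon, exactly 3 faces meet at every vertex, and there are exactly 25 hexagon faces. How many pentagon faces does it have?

12

Let x be the number of pentagons; then F = 25 + x.
Edge–face incidences: 2E = 6·25 + 5·x = 150 + 5x.
Every vertex has degree 3, so 3V = 2E.
Euler: V − E + F = 2 ⇒ (2E)/3 − E + (25 + x) = 2.
Multiply by 6: 2·(2E) − 3·(2E) + 6·(25 + x) = 12, i.e. 150 + 6x − (150 + 5x) = 12.
Collecting terms: x = 12.
Then 2E = 150 + 5·12 = 210, so E = 105, V = 2E/3 = 70, F = 25 + 12 = 37.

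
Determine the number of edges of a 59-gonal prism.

A prism on an n-gon has two n-gon bases and n rectangular sides: V = 2·59 = 118, E = 3·59 = 177, F = 59 + 2 = 61.
Check: V − E + F = 118 − 177 + 61 = 2.

177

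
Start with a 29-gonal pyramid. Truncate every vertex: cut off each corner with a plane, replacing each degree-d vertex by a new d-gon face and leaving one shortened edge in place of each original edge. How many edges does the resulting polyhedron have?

174

The base solid has V = 30, E = 58, F = 30.
Truncation replaces each original edge-end by a new vertex, so V′ = 2E = 116.
Each original edge survives, and each old vertex of degree d contributes d new edges; summing degrees gives Σd = 2E, so E′ = E + 2E = 3E = 174.
Each original face survives and each original vertex becomes one new face: F′ = F + V = 60.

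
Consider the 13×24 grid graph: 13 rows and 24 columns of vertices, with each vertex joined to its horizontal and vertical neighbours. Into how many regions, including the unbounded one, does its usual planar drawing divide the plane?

277

The grid has V = 13·24 = 312 vertices and E = 13·23 + 24·12 = 587 edges.
F = 2 − V + E = 2 − 312 + 587 = 277.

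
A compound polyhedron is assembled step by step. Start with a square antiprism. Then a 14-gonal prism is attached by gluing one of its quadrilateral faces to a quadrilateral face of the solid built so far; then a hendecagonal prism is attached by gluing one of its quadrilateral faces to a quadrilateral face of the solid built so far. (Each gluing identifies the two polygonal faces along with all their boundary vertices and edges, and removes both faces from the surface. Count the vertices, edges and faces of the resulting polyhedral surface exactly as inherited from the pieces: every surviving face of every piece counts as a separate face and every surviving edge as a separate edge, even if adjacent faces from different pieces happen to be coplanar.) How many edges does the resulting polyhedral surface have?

A square antiprism: V=8, E=16, F=10.
Attach a 14-gonal prism (V=28, E=42, F=16) along a 4-gon: merge 4 vertices and 4 edges, delete both glued faces → V=32, E=54, F=24.
Attach a hendecagonal prism (V=22, E=33, F=13) along a 4-gon: merge 4 vertices and 4 edges, delete both glued faces → V=50, E=83, F=35.
Check: V − E + F = 50 − 83 + 35 = 2.

83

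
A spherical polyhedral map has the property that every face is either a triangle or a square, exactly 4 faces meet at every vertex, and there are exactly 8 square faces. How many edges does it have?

28

Let x be the number of triangles; then F = 8 + x.
Edge–face incidences: 2E = 4·8 + 3·x = 32 + 3x.
Every vertex has degree 4, so 4V = 2E.
Euler: V − E + F = 2 ⇒ (2E)/4 − E + (8 + x) = 2.
Multiply by 8: 2·(2E) − 4·(2E) + 8·(8 + x) = 16, i.e. 64 + 8x − 2·(32 + 3x) = 16.
Collecting terms: 2x = 16, so x = 8.
Then 2E = 32 + 3·8 = 56, so E = 28, V = 2E/4 = 14, F = 8 + 8 = 16.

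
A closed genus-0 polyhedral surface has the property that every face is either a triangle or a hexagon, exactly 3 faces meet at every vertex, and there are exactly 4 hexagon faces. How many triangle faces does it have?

Let x be the number of triangles; then F = 4 + x.
Edge–face incidences: 2E = 6·4 + 3·x = 24 + 3x.
Every vertex has degree 3, so 3V = 2E.
Euler: V − E + F = 2 ⇒ (2E)/3 − E + (4 + x) = 2.
Multiply by 6: 2·(2E) − 3·(2E) + 6·(4 + x) = 12, i.e. 24 + 6x − (24 + 3x) = 12.
Collecting terms: 3x = 12, so x = 4.
Then 2E = 24 + 3·4 = 36, so E = 18, V = 2E/3 = 12, F = 4 + 4 = 8.

4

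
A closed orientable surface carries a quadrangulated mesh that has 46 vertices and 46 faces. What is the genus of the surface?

1

Every face is a square, so 2E = 4·46 = 184, giving E = 92.
χ = V − E + F = 46 − 92 + 46 = 0.
For a closed orientable surface χ = 2 − 2g, so g = (2 − (0))/2 = 1.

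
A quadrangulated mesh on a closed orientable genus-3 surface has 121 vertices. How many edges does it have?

250

χ = 2 − 2·3 = -4, and every face is a square so 4F = 2E.
V − E + F = -4 with E = 4F/2 gives 121 − (4/2 − 1)·F = -4, so F = 125 and E = 250.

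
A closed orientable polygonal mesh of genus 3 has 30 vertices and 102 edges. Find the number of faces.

For a closed orientable surface of genus 3, χ = 2 − 2·3 = -4.
F = -4 − V + E = -4 − 30 + 102 = 68.

68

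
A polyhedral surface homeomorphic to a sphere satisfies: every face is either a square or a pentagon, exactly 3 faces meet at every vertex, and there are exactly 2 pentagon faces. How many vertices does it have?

Let x be the number of squares; then F = 2 + x.
Edge–face incidences: 2E = 5·2 + 4·x = 10 + 4x.
Every vertex has degree 3, so 3V = 2E.
Euler: V − E + F = 2 ⇒ (2E)/3 − E + (2 + x) = 2.
Multiply by 6: 2·(2E) − 3·(2E) + 6·(2 + x) = 12, i.e. 12 + 6x − (10 + 4x) = 12.
Collecting terms: 2x + 2 = 12, so 2x = 10, so x = 5.
Then 2E = 10 + 4·5 = 30, so E = 15, V = 2E/3 = 10, F = 2 + 5 = 7.

10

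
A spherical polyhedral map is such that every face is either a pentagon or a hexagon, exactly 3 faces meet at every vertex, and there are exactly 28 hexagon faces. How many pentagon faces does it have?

12

Let x be the number of pentagons; then F = 28 + x.
Edge–face incidences: 2E = 6·28 + 5·x = 168 + 5x.
Every vertex has degree 3, so 3V = 2E.
Euler: V − E + F = 2 ⇒ (2E)/3 − E + (28 + x) = 2.
Multiply by 6: 2·(2E) − 3·(2E) + 6·(28 + x) = 12, i.e. 168 + 6x − (168 + 5x) = 12.
Collecting terms: x = 12.
Then 2E = 168 + 5·12 = 228, so E = 114, V = 2E/3 = 76, F = 28 + 12 = 40.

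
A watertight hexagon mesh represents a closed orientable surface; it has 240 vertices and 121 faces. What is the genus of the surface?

2

Every face is a hexagon, so 2E = 6·121 = 726, giving E = 363.
χ = V − E + F = 240 − 363 + 121 = -2.
For a closed orientable surface χ = 2 − 2g, so g = (2 − (-2))/2 = 2.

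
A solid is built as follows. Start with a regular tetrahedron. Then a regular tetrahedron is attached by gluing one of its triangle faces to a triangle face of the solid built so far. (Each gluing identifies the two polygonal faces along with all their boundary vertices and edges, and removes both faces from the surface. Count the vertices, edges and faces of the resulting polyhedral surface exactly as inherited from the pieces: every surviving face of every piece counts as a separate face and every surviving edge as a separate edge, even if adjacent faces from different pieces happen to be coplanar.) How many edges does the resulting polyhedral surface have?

9

A regular tetrahedron: V=4, E=6, F=4.
Attach a regular tetrahedron (V=4, E=6, F=4) along a 3-gon: merge 3 vertices and 3 edges, delete both glued faces → V=5, E=9, F=6.
Check: V − E + F = 5 − 9 + 6 = 2.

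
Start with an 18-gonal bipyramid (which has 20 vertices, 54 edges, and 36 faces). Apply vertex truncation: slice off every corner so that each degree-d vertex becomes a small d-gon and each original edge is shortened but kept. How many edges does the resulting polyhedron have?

162

Truncation replaces each original edge-end by a new vertex, so V′ = 2E = 108.
Each original edge survives, and each old vertex of degree d contributes d new edges; summing degrees gives Σd = 2E, so E′ = E + 2E = 3E = 162.
Each original face survives and each original vertex becomes one new face: F′ = F + V = 56.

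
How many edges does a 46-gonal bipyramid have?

A bipyramid over an n-gon has 2n triangular faces and n + 2 vertices: V = 46 + 2 = 48, E = 3·46 = 138, F = 2·46 = 92.

138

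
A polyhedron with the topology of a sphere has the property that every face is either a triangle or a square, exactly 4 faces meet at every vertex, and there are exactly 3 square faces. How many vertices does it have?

Let x be the number of triangles; then F = 3 + x.
Edge–face incidences: 2E = 4·3 + 3·x = 12 + 3x.
Every vertex has degree 4, so 4V = 2E.
Euler: V − E + F = 2 ⇒ (2E)/4 − E + (3 + x) = 2.
Multiply by 8: 2·(2E) − 4·(2E) + 8·(3 + x) = 16, i.e. 24 + 8x − 2·(12 + 3x) = 16.
Collecting terms: 2x = 16, so x = 8.
Then 2E = 12 + 3·8 = 36, so E = 18, V = 2E/4 = 9, F = 3 + 8 = 11.

9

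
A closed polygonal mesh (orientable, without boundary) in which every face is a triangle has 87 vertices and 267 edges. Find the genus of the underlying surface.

Every face is a triangle and each edge borders two faces, so 3F = 2·267, giving F = 178.
χ = V − E + F = 87 − 267 + 178 = -2.
For a closed orientable surface χ = 2 − 2g, so g = (2 − (-2))/2 = 2.

2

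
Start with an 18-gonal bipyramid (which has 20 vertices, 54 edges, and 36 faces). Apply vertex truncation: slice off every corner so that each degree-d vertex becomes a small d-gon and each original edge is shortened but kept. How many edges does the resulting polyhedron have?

162

Truncation replaces each original edge-end by a new vertex, so V′ = 2E = 108.
Each original edge survives, and each old vertex of degree d contributes d new edges; summing degrees gives Σd = 2E, so E′ = E + 2E = 3E = 162.
Each original face survives and each original vertex becomes one new face: F′ = F + V = 56.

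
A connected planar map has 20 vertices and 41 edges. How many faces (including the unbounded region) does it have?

23

Euler's formula for a connected plane graph: V − E + F = 2, so F = 2 − 20 + 41 = 23.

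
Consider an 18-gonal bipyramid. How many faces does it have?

36

A bipyramid over an n-gon has 2n triangular faces and n + 2 vertices: V = 18 + 2 = 20, E = 3·18 = 54, F = 2·18 = 36.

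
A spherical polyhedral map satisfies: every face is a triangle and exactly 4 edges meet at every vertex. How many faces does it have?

Each face has 3 edges and each edge borders two faces, so 2E = 3F.
Each vertex has degree 4, so 4V = 2E and hence V = 3F/4.
Euler: V − E + F = 2 ⇒ (3F/4) − (3F/2) + F = 2.
Multiply by 8: (6 − 12 + 8)F = 16, i.e. 2F = 16.
So F = 8, E = 3·8/2 = 12, V = 3·8/4 = 6.

8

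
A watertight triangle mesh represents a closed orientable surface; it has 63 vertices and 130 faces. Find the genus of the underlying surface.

Every face is a triangle, so 2E = 3·130 = 390, giving E = 195.
χ = V − E + F = 63 − 195 + 130 = -2.
For a closed orientable surface χ = 2 − 2g, so g = (2 − (-2))/2 = 2.

2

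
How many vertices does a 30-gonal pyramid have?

31

A pyramid on an n-gon base has one n-gon and n triangles: V = 30 + 1 = 31, E = 2·30 = 60, F = 30 + 1 = 31.
Check: V − E + F = 31 − 60 + 31 = 2.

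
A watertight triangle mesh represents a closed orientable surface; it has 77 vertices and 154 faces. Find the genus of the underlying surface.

Every face is a triangle, so 2E = 3·154 = 462, giving E = 231.
χ = V − E + F = 77 − 231 + 154 = 0.
For a closed orientable surface χ = 2 − 2g, so g = (2 − (0))/2 = 1.

1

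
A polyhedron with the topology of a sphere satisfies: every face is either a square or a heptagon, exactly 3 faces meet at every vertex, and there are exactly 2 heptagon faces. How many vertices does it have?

14

Let x be the number of squares; then F = 2 + x.
Edge–face incidences: 2E = 7·2 + 4·x = 14 + 4x.
Every vertex has degree 3, so 3V = 2E.
Euler: V − E + F = 2 ⇒ (2E)/3 − E + (2 + x) = 2.
Multiply by 6: 2·(2E) − 3·(2E) + 6·(2 + x) = 12, i.e. 12 + 6x − (14 + 4x) = 12.
Collecting terms: 2x − 2 = 12, so 2x = 14, so x = 7.
Then 2E = 14 + 4·7 = 42, so E = 21, V = 2E/3 = 14, F = 2 + 7 = 9.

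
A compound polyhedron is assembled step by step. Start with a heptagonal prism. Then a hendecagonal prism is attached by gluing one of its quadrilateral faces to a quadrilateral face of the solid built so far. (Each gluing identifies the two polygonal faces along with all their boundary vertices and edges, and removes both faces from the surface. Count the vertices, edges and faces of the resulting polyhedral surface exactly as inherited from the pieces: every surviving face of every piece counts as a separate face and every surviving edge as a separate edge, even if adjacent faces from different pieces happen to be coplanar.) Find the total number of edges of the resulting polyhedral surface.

50

A heptagonal prism: V=14, E=21, F=9.
Attach a hendecagonal prism (V=22, E=33, F=13) along a 4-gon: merge 4 vertices and 4 edges, delete both glued faces → V=32, E=50, F=20.
Check: V − E + F = 32 − 50 + 20 = 2.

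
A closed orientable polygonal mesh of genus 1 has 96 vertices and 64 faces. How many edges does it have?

For a closed orientable surface of genus 1, χ = 2 − 2·1 = 0.
E = V + F − (0) = 96 + 64 − (0) = 160.

160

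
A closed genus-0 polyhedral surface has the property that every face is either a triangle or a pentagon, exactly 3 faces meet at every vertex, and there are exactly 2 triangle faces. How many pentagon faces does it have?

Let x be the number of pentagons; then F = 2 + x.
Edge–face incidences: 2E = 3·2 + 5·x = 6 + 5x.
Every vertex has degree 3, so 3V = 2E.
Euler: V − E + F = 2 ⇒ (2E)/3 − E + (2 + x) = 2.
Multiply by 6: 2·(2E) − 3·(2E) + 6·(2 + x) = 12, i.e. 12 + 6x − (6 + 5x) = 12.
Collecting terms: x + 6 = 12, so x = 6.
Then 2E = 6 + 5·6 = 36, so E = 18, V = 2E/3 = 12, F = 2 + 6 = 8.

6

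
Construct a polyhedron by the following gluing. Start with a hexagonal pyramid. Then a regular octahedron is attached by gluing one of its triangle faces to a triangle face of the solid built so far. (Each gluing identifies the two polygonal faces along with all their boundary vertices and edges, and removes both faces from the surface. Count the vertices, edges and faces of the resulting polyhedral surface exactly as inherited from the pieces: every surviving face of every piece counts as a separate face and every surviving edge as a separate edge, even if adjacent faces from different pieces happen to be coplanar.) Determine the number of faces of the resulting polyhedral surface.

13

A hexagonal pyramid: V=7, E=12, F=7.
Attach a regular octahedron (V=6, E=12, F=8) along a 3-gon: merge 3 vertices and 3 edges, delete both glued faces → V=10, E=21, F=13.
Check: V − E + F = 10 − 21 + 13 = 2.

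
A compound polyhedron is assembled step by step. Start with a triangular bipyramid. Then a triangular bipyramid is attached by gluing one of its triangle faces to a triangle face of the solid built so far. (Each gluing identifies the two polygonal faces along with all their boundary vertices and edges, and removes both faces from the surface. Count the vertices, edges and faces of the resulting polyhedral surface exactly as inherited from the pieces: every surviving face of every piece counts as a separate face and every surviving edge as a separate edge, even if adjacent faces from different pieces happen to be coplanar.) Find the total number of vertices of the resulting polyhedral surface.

7

A triangular bipyramid: V=5, E=9, F=6.
Attach a triangular bipyramid (V=5, E=9, F=6) along a 3-gon: merge 3 vertices and 3 edges, delete both glued faces → V=7, E=15, F=10.
Check: V − E + F = 7 − 15 + 10 = 2.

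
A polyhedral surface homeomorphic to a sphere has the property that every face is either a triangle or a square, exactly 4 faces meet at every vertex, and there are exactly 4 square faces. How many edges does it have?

20

Let x be the number of triangles; then F = 4 + x.
Edge–face incidences: 2E = 4·4 + 3·x = 16 + 3x.
Every vertex has degree 4, so 4V = 2E.
Euler: V − E + F = 2 ⇒ (2E)/4 − E + (4 + x) = 2.
Multiply by 8: 2·(2E) − 4·(2E) + 8·(4 + x) = 16, i.e. 32 + 8x − 2·(16 + 3x) = 16.
Collecting terms: 2x = 16, so x = 8.
Then 2E = 16 + 3·8 = 40, so E = 20, V = 2E/4 = 10, F = 4 + 8 = 12.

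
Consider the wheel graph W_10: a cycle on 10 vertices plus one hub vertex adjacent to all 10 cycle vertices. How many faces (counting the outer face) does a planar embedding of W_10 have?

11

W_10 has V = 10 + 1 = 11 vertices and E = 2·10 = 20 edges.
By Euler's formula F = 2 − V + E = 2 − 11 + 20 = 11.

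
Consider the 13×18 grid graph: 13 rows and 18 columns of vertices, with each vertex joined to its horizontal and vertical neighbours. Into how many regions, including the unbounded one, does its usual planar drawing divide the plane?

The grid has V = 13·18 = 234 vertices and E = 13·17 + 18·12 = 437 edges.
F = 2 − V + E = 2 − 234 + 437 = 205.

205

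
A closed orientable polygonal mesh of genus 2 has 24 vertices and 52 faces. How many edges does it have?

For a closed orientable surface of genus 2, χ = 2 − 2·2 = -2.
E = V + F − (-2) = 24 + 52 − (-2) = 78.

78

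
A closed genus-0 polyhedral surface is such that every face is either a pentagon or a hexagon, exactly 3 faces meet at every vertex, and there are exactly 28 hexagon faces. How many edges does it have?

Let x be the number of pentagons; then F = 28 + x.
Edge–face incidences: 2E = 6·28 + 5·x = 168 + 5x.
Every vertex has degree 3, so 3V = 2E.
Euler: V − E + F = 2 ⇒ (2E)/3 − E + (28 + x) = 2.
Multiply by 6: 2·(2E) − 3·(2E) + 6·(28 + x) = 12, i.e. 168 + 6x − (168 + 5x) = 12.
Collecting terms: x = 12.
Then 2E = 168 + 5·12 = 228, so E = 114, V = 2E/3 = 76, F = 28 + 12 = 40.

114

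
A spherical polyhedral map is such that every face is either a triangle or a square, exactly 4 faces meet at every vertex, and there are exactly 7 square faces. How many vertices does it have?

Let x be the number of triangles; then F = 7 + x.
Edge–face incidences: 2E = 4·7 + 3·x = 28 + 3x.
Every vertex has degree 4, so 4V = 2E.
Euler: V − E + F = 2 ⇒ (2E)/4 − E + (7 + x) = 2.
Multiply by 8: 2·(2E) − 4·(2E) + 8·(7 + x) = 16, i.e. 56 + 8x − 2·(28 + 3x) = 16.
Collecting terms: 2x = 16, so x = 8.
Then 2E = 28 + 3·8 = 52, so E = 26, V = 2E/4 = 13, F = 7 + 8 = 15.

13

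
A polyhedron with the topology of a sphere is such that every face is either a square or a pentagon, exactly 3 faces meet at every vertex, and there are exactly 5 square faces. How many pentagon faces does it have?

Let x be the number of pentagons; then F = 5 + x.
Edge–face incidences: 2E = 4·5 + 5·x = 20 + 5x.
Every vertex has degree 3, so 3V = 2E.
Euler: V − E + F = 2 ⇒ (2E)/3 − E + (5 + x) = 2.
Multiply by 6: 2·(2E) − 3·(2E) + 6·(5 + x) = 12, i.e. 30 + 6x − (20 + 5x) = 12.
Collecting terms: x + 10 = 12, so x = 2.
Then 2E = 20 + 5·2 = 30, so E = 15, V = 2E/3 = 10, F = 5 + 2 = 7.

2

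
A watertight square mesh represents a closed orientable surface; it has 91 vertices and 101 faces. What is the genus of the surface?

Every face is a square, so 2E = 4·101 = 404, giving E = 202.
χ = V − E + F = 91 − 202 + 101 = -10.
For a closed orientable surface χ = 2 − 2g, so g = (2 − (-10))/2 = 6.

6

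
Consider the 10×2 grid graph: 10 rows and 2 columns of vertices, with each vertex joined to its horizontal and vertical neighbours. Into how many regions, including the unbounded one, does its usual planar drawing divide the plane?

10

The grid has V = 10·2 = 20 vertices and E = 10·1 + 2·9 = 28 edges.
F = 2 − V + E = 2 − 20 + 28 = 10.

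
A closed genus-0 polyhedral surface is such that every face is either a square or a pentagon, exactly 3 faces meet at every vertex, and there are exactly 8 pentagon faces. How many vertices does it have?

16

Let x be the number of squares; then F = 8 + x.
Edge–face incidences: 2E = 5·8 + 4·x = 40 + 4x.
Every vertex has degree 3, so 3V = 2E.
Euler: V − E + F = 2 ⇒ (2E)/3 − E + (8 + x) = 2.
Multiply by 6: 2·(2E) − 3·(2E) + 6·(8 + x) = 12, i.e. 48 + 6x − (40 + 4x) = 12.
Collecting terms: 2x + 8 = 12, so 2x = 4, so x = 2.
Then 2E = 40 + 4·2 = 48, so E = 24, V = 2E/3 = 16, F = 8 + 2 = 10.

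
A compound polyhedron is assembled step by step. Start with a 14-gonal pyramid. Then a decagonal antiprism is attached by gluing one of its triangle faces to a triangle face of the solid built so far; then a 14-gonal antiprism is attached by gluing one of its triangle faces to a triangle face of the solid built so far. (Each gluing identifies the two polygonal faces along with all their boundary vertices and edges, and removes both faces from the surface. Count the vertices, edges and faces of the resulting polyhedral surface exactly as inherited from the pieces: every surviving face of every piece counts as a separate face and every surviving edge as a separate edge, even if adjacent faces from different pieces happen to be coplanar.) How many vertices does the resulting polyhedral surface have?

57

A 14-gonal pyramid: V=15, E=28, F=15.
Attach a decagonal antiprism (V=20, E=40, F=22) along a 3-gon: merge 3 vertices and 3 edges, delete both glued faces → V=32, E=65, F=35.
Attach a 14-gonal antiprism (V=28, E=56, F=30) along a 3-gon: merge 3 vertices and 3 edges, delete both glued faces → V=57, E=118, F=63.
Check: V − E + F = 57 − 118 + 63 = 2.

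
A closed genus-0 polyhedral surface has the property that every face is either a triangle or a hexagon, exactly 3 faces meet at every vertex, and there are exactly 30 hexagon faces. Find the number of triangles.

Let x be the number of triangles; then F = 30 + x.
Edge–face incidences: 2E = 6·30 + 3·x = 180 + 3x.
Every vertex has degree 3, so 3V = 2E.
Euler: V − E + F = 2 ⇒ (2E)/3 − E + (30 + x) = 2.
Multiply by 6: 2·(2E) − 3·(2E) + 6·(30 + x) = 12, i.e. 180 + 6x − (180 + 3x) = 12.
Collecting terms: 3x = 12, so x = 4.
Then 2E = 180 + 3·4 = 192, so E = 96, V = 2E/3 = 64, F = 30 + 4 = 34.

4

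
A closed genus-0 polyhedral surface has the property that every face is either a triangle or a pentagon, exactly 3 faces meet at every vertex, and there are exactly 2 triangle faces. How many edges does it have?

Let x be the number of pentagons; then F = 2 + x.
Edge–face incidences: 2E = 3·2 + 5·x = 6 + 5x.
Every vertex has degree 3, so 3V = 2E.
Euler: V − E + F = 2 ⇒ (2E)/3 − E + (2 + x) = 2.
Multiply by 6: 2·(2E) − 3·(2E) + 6·(2 + x) = 12, i.e. 12 + 6x − (6 + 5x) = 12.
Collecting terms: x + 6 = 12, so x = 6.
Then 2E = 6 + 5·6 = 36, so E = 18, V = 2E/3 = 12, F = 2 + 6 = 8.

18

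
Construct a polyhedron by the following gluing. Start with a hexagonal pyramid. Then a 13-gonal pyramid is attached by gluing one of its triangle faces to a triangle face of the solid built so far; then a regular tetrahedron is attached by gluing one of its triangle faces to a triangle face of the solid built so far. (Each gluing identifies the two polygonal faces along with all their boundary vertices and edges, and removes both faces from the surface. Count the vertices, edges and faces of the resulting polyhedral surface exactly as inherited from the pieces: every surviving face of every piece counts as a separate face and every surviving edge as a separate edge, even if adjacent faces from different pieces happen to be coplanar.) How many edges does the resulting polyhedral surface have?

38

A hexagonal pyramid: V=7, E=12, F=7.
Attach a 13-gonal pyramid (V=14, E=26, F=14) along a 3-gon: merge 3 vertices and 3 edges, delete both glued faces → V=18, E=35, F=19.
Attach a regular tetrahedron (V=4, E=6, F=4) along a 3-gon: merge 3 vertices and 3 edges, delete both glued faces → V=19, E=38, F=21.
Check: V − E + F = 19 − 38 + 21 = 2.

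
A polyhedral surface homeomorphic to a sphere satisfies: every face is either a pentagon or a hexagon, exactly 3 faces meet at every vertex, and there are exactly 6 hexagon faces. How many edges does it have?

Let x be the number of pentagons; then F = 6 + x.
Edge–face incidences: 2E = 6·6 + 5·x = 36 + 5x.
Every vertex has degree 3, so 3V = 2E.
Euler: V − E + F = 2 ⇒ (2E)/3 − E + (6 + x) = 2.
Multiply by 6: 2·(2E) − 3·(2E) + 6·(6 + x) = 12, i.e. 36 + 6x − (36 + 5x) = 12.
Collecting terms: x = 12.
Then 2E = 36 + 5·12 = 96, so E = 48, V = 2E/3 = 32, F = 6 + 12 = 18.

48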